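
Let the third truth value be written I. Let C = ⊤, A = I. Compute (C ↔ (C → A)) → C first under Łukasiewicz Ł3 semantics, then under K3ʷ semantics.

⊤; I

In Łukasiewicz Ł3: C → A = ⊤ → I = I  [min(1, 1−1+½)]
C ↔ (C → A) = ⊤ ↔ I = I
(C ↔ (C → A)) → C = I → ⊤ = ⊤
In K3ʷ: C → A = ⊤ → I = I  [any arg is the third value ⇒ result is the third value]
C ↔ (C → A) = ⊤ ↔ I = I
(C ↔ (C → A)) → C = I → ⊤ = I
They differ because Łukasiewicz Ł3 and K3ʷ treat I differently under the binary connectives.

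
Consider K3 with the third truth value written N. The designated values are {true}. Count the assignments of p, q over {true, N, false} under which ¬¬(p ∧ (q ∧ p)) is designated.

1

Designated under: (p=true, q=true).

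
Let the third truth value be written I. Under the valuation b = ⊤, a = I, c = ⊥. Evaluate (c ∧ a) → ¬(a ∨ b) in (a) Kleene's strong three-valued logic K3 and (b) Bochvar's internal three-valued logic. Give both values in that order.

In Kleene's strong three-valued logic K3: c ∧ a = ⊥ ∧ I = ⊥
a ∨ b = I ∨ ⊤ = ⊤
¬(a ∨ b) = ¬⊤ = ⊥
(c ∧ a) → ¬(a ∨ b) = ⊥ → ⊥ = ⊤
In Bochvar's internal three-valued logic: c ∧ a = ⊥ ∧ I = I
a ∨ b = I ∨ ⊤ = I
¬(a ∨ b) = ¬I = I
(c ∧ a) → ¬(a ∨ b) = I → I = I  [any arg is the third value ⇒ result is the third value]
They differ because Kleene's strong three-valued logic K3 and Bochvar's internal three-valued logic treat I differently under the binary connectives.

⊤; I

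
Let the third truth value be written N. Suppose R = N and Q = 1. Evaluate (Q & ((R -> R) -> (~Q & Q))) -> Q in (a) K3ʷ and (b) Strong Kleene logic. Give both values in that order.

In K3ʷ: R -> R = N -> N = N  [any arg is the third value ⇒ result is the third value]
~Q = ~1 = 0
~Q & Q = 0 & 1 = 0
(R -> R) -> (~Q & Q) = N -> 0 = N
Q & ((R -> R) -> (~Q & Q)) = 1 & N = N
(Q & ((R -> R) -> (~Q & Q))) -> Q = N -> 1 = N
In Strong Kleene logic: R -> R = N -> N = N  [~N | N]
~Q = ~1 = 0
~Q & Q = 0 & 1 = 0
(R -> R) -> (~Q & Q) = N -> 0 = N
Q & ((R -> R) -> (~Q & Q)) = 1 & N = N
(Q & ((R -> R) -> (~Q & Q))) -> Q = N -> 1 = 1
They differ because K3ʷ and Strong Kleene logic treat N differently under the binary connectives.

N; 1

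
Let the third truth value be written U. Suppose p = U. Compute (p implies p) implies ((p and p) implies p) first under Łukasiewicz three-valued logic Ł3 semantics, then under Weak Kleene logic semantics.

True; U

In Łukasiewicz three-valued logic Ł3: p implies p = U implies U = True
p and p = U and U = U
(p and p) implies p = U implies U = True
(p implies p) implies ((p and p) implies p) = True implies True = True
In Weak Kleene logic: p implies p = U implies U = U  [any arg is the third value ⇒ result is the third value]
p and p = U and U = U
(p and p) implies p = U implies U = U
(p implies p) implies ((p and p) implies p) = U implies U = U
They differ because Łukasiewicz three-valued logic Ł3 and Weak Kleene logic treat U differently under the binary connectives.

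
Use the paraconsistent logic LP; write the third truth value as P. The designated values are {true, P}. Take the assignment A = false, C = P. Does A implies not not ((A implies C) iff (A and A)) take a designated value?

Yes

A implies C = false implies P = true  [not false or P]
A and A = false and false = false
(A implies C) iff (A and A) = true iff false = false
not ((A implies C) iff (A and A)) = not false = true
not not ((A implies C) iff (A and A)) = not true = false
A implies not not ((A implies C) iff (A and A)) = false implies false = true
true ∈ {true, P}.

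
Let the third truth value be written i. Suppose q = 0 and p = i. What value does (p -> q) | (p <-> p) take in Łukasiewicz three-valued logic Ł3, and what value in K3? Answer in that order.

In Łukasiewicz three-valued logic Ł3: p -> q = i -> 0 = i  [min(1, 1−½+0)]
p <-> p = i <-> i = 1
(p -> q) | (p <-> p) = i | 1 = 1
In K3: p -> q = i -> 0 = i  [~i | 0]
p <-> p = i <-> i = i
(p -> q) | (p <-> p) = i | i = i
They differ because Łukasiewicz three-valued logic Ł3 and K3 treat i differently under implication.

1; i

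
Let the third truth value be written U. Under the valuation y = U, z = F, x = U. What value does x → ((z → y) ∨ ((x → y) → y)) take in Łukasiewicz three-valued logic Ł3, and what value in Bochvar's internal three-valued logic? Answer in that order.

T; U

In Łukasiewicz three-valued logic Ł3: z → y = F → U = T  [min(1, 1−0+½)]
x → y = U → U = T
(x → y) → y = T → U = U
(z → y) ∨ ((x → y) → y) = T ∨ U = T
x → ((z → y) ∨ ((x → y) → y)) = U → T = T
In Bochvar's internal three-valued logic: z → y = F → U = U
x → y = U → U = U
(x → y) → y = U → U = U
(z → y) ∨ ((x → y) → y) = U ∨ U = U
x → ((z → y) ∨ ((x → y) → y)) = U → U = U
They differ because Łukasiewicz three-valued logic Ł3 and Bochvar's internal three-valued logic treat U differently under the binary connectives.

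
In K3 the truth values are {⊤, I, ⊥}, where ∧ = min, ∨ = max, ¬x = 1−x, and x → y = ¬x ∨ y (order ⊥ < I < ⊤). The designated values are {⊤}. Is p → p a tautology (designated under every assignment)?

No

Countermodel: p=I gives I, which is not designated.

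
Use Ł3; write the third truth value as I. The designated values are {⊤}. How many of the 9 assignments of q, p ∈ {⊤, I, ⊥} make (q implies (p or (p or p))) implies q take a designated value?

Designated under: (q=⊤, p=⊤); (q=⊤, p=I); (q=⊤, p=⊥); (q=I, p=⊥).

4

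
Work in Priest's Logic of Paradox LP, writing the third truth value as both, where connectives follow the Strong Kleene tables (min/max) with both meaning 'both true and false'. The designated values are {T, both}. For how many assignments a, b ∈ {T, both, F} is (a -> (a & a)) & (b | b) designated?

6

Of the 9 assignments, 6 give a value in {T, both}.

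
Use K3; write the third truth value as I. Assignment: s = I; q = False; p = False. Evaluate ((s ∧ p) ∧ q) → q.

True

s ∧ p = I ∧ False = False
(s ∧ p) ∧ q = False ∧ False = False
((s ∧ p) ∧ q) → q = False → False = True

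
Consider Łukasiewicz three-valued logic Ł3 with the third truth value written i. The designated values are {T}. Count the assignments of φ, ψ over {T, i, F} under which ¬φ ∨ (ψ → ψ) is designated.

Of the 9 assignments, 9 give a value in {T}.

9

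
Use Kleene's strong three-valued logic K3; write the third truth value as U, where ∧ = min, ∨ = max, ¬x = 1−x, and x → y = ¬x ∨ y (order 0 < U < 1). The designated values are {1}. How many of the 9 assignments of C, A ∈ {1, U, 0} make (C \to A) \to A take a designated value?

Designated under: (C=1, A=1); (C=1, A=0); (C=U, A=1); (C=0, A=1).

4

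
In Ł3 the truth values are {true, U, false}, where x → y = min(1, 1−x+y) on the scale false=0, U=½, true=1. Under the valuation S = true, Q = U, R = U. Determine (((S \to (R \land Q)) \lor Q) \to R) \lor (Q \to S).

R \land Q = U \land U = U
S \to (R \land Q) = true \to U = U
(S \to (R \land Q)) \lor Q = U \lor U = U
((S \to (R \land Q)) \lor Q) \to R = U \to U = true
Q \to S = U \to true = true
(((S \to (R \land Q)) \lor Q) \to R) \lor (Q \to S) = true \lor true = true

true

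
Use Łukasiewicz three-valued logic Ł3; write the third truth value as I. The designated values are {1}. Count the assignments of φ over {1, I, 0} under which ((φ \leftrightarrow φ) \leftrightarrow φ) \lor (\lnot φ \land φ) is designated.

1

φ=1: 1 ✓
φ=I: I ·
φ=0: 0 ·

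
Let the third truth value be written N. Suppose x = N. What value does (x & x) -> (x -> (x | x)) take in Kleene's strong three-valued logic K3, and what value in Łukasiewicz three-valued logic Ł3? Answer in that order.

N; T

In Kleene's strong three-valued logic K3: x & x = N & N = N
x | x = N | N = N
x -> (x | x) = N -> N = N  [~N | N]
(x & x) -> (x -> (x | x)) = N -> N = N
In Łukasiewicz three-valued logic Ł3: x & x = N & N = N
x | x = N | N = N
x -> (x | x) = N -> N = T
(x & x) -> (x -> (x | x)) = N -> T = T
They differ because Kleene's strong three-valued logic K3 and Łukasiewicz three-valued logic Ł3 treat N differently under implication.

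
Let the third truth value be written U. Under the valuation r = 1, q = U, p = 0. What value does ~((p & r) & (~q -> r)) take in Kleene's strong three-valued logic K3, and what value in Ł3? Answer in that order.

In Kleene's strong three-valued logic K3: p & r = 0 & 1 = 0
~q = ~U = U
~q -> r = U -> 1 = 1
(p & r) & (~q -> r) = 0 & 1 = 0
~((p & r) & (~q -> r)) = ~0 = 1
In Ł3: p & r = 0 & 1 = 0
~q = ~U = U
~q -> r = U -> 1 = 1  [min(1, 1−½+1)]
(p & r) & (~q -> r) = 0 & 1 = 0
~((p & r) & (~q -> r)) = ~0 = 1

1; 1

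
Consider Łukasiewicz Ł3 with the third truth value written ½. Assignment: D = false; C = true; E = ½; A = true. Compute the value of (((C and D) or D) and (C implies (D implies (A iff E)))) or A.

C and D = true and false = false
(C and D) or D = false or false = false
A iff E = true iff ½ = ½  [1 − |1−½|]
D implies (A iff E) = false implies ½ = true
C implies (D implies (A iff E)) = true implies true = true
((C and D) or D) and (C implies (D implies (A iff E))) = false and true = false
(((C and D) or D) and (C implies (D implies (A iff E)))) or A = false or true = true

true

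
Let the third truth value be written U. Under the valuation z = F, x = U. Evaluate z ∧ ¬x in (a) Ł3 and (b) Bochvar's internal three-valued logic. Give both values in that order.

F; U

In Ł3: ¬x = ¬U = U
z ∧ ¬x = F ∧ U = F
In Bochvar's internal three-valued logic: ¬x = ¬U = U
z ∧ ¬x = F ∧ U = U
They differ because Ł3 and Bochvar's internal three-valued logic treat U differently under the binary connectives.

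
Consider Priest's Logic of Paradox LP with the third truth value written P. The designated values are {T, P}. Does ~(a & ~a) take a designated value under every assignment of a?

Yes

Every assignment of a over {T, P, F} gives a value in {T, P}.
In particular, with a=P: ~(a & ~a) = P.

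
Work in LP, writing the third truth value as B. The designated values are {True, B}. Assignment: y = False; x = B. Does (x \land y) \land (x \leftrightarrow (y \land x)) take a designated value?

x \land y = B \land False = False
y \land x = False \land B = False
x \leftrightarrow (y \land x) = B \leftrightarrow False = B
(x \land y) \land (x \leftrightarrow (y \land x)) = False \land B = False
False ∉ {True, B}.

No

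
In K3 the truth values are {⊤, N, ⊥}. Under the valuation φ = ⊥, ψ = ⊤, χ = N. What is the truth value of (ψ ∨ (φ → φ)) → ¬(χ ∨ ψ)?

φ → φ = ⊥ → ⊥ = ⊤
ψ ∨ (φ → φ) = ⊤ ∨ ⊤ = ⊤
χ ∨ ψ = N ∨ ⊤ = ⊤
¬(χ ∨ ψ) = ¬⊤ = ⊥
(ψ ∨ (φ → φ)) → ¬(χ ∨ ψ) = ⊤ → ⊥ = ⊥

⊥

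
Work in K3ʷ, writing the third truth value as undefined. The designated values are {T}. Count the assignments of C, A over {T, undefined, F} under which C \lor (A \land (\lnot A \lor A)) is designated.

Designated under: (C=T, A=T); (C=T, A=F); (C=F, A=T).

3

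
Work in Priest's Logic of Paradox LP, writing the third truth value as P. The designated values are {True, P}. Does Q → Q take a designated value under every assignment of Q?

Every assignment of Q over {True, P, False} gives a value in {True, P}.
In particular, with Q=P: Q → Q = P.

Yes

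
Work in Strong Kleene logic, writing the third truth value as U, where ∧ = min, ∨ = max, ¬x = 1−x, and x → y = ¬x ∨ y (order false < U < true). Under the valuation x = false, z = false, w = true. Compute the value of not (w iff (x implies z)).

x implies z = false implies false = true
w iff (x implies z) = true iff true = true
not (w iff (x implies z)) = not true = false

false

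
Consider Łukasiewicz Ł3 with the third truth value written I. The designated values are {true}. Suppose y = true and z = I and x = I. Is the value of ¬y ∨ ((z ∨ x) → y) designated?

Yes

¬y = ¬true = false
z ∨ x = I ∨ I = I
(z ∨ x) → y = I → true = true  [min(1, 1−½+1)]
¬y ∨ ((z ∨ x) → y) = false ∨ true = true
true ∈ {true}.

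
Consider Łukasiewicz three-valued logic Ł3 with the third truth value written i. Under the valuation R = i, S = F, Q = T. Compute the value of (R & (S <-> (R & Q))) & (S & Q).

R & Q = i & T = i
S <-> (R & Q) = F <-> i = i
R & (S <-> (R & Q)) = i & i = i
S & Q = F & T = F
(R & (S <-> (R & Q))) & (S & Q) = i & F = F

F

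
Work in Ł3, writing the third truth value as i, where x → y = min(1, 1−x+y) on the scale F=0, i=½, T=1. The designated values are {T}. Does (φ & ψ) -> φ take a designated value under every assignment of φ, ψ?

Every assignment of φ, ψ over {T, i, F} gives a value in {T}.
In particular, with φ=i, ψ=i: (φ & ψ) -> φ = T.

Yes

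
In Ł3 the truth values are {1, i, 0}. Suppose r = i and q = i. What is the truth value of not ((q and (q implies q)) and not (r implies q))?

q implies q = i implies i = 1  [min(1, 1−½+½)]
q and (q implies q) = i and 1 = i
r implies q = i implies i = 1
not (r implies q) = not 1 = 0
(q and (q implies q)) and not (r implies q) = i and 0 = 0
not ((q and (q implies q)) and not (r implies q)) = not 0 = 1

1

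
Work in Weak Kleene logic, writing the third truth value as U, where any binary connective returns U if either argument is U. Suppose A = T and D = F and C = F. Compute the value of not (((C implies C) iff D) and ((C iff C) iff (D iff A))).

C implies C = F implies F = T
(C implies C) iff D = T iff F = F
C iff C = F iff F = T
D iff A = F iff T = F
(C iff C) iff (D iff A) = T iff F = F
((C implies C) iff D) and ((C iff C) iff (D iff A)) = F and F = F
not (((C implies C) iff D) and ((C iff C) iff (D iff A))) = not F = T

T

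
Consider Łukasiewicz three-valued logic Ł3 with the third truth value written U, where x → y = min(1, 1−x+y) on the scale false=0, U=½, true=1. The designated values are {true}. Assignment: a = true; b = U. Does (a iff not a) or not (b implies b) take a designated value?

No

not a = not true = false
a iff not a = true iff false = false
b implies b = U implies U = true  [min(1, 1−½+½)]
not (b implies b) = not true = false
(a iff not a) or not (b implies b) = false or false = false
false ∉ {true}.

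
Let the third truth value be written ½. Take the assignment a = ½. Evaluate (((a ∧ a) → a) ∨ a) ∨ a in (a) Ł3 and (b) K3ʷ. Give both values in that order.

T; ½

In Ł3: a ∧ a = ½ ∧ ½ = ½
(a ∧ a) → a = ½ → ½ = T
((a ∧ a) → a) ∨ a = T ∨ ½ = T
(((a ∧ a) → a) ∨ a) ∨ a = T ∨ ½ = T
In K3ʷ: a ∧ a = ½ ∧ ½ = ½
(a ∧ a) → a = ½ → ½ = ½  [any arg is the third value ⇒ result is the third value]
((a ∧ a) → a) ∨ a = ½ ∨ ½ = ½
(((a ∧ a) → a) ∨ a) ∨ a = ½ ∨ ½ = ½
They differ because Ł3 and K3ʷ treat ½ differently under the binary connectives.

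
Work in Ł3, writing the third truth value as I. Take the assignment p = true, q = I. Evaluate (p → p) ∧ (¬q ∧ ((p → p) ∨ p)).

p → p = true → true = true
¬q = ¬I = I
p → p = true → true = true
(p → p) ∨ p = true ∨ true = true
¬q ∧ ((p → p) ∨ p) = I ∧ true = I
(p → p) ∧ (¬q ∧ ((p → p) ∨ p)) = true ∧ I = I

I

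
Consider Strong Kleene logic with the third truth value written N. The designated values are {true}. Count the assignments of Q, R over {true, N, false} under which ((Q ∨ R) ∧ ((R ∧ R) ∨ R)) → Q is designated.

Of the 9 assignments, 5 give a value in {true}.

5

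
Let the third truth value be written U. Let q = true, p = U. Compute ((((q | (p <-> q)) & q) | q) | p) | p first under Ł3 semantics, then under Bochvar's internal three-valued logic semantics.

In Ł3: p <-> q = U <-> true = U
q | (p <-> q) = true | U = true
(q | (p <-> q)) & q = true & true = true
((q | (p <-> q)) & q) | q = true | true = true
(((q | (p <-> q)) & q) | q) | p = true | U = true
((((q | (p <-> q)) & q) | q) | p) | p = true | U = true
In Bochvar's internal three-valued logic: p <-> q = U <-> true = U
q | (p <-> q) = true | U = U
(q | (p <-> q)) & q = U & true = U
((q | (p <-> q)) & q) | q = U | true = U
(((q | (p <-> q)) & q) | q) | p = U | U = U
((((q | (p <-> q)) & q) | q) | p) | p = U | U = U
They differ because Ł3 and Bochvar's internal three-valued logic treat U differently under the binary connectives.

true; U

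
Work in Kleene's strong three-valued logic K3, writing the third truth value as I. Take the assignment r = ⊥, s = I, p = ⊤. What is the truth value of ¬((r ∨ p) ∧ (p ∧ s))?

r ∨ p = ⊥ ∨ ⊤ = ⊤
p ∧ s = ⊤ ∧ I = I
(r ∨ p) ∧ (p ∧ s) = ⊤ ∧ I = I
¬((r ∨ p) ∧ (p ∧ s)) = ¬I = I

I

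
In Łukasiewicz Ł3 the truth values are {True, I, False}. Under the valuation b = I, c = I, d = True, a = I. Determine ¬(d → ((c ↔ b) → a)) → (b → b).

True

c ↔ b = I ↔ I = True  [1 − |½−½|]
(c ↔ b) → a = True → I = I
d → ((c ↔ b) → a) = True → I = I
¬(d → ((c ↔ b) → a)) = ¬I = I
b → b = I → I = True
¬(d → ((c ↔ b) → a)) → (b → b) = I → True = True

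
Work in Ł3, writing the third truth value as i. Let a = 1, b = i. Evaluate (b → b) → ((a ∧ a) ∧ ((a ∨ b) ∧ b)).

i

b → b = i → i = 1  [min(1, 1−½+½)]
a ∧ a = 1 ∧ 1 = 1
a ∨ b = 1 ∨ i = 1
(a ∨ b) ∧ b = 1 ∧ i = i
(a ∧ a) ∧ ((a ∨ b) ∧ b) = 1 ∧ i = i
(b → b) → ((a ∧ a) ∧ ((a ∨ b) ∧ b)) = 1 → i = i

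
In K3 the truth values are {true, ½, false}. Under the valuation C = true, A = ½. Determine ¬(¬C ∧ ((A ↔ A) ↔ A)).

¬C = ¬true = false
A ↔ A = ½ ↔ ½ = ½
(A ↔ A) ↔ A = ½ ↔ ½ = ½
¬C ∧ ((A ↔ A) ↔ A) = false ∧ ½ = false
¬(¬C ∧ ((A ↔ A) ↔ A)) = ¬false = true

true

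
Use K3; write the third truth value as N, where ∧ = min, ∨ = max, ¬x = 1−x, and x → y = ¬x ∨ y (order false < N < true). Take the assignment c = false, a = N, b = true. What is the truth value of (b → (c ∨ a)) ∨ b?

c ∨ a = false ∨ N = N
b → (c ∨ a) = true → N = N  [¬true ∨ N]
(b → (c ∨ a)) ∨ b = N ∨ true = true

true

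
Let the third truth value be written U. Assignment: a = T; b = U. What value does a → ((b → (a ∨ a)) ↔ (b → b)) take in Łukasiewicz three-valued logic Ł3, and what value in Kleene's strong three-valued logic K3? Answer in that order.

In Łukasiewicz three-valued logic Ł3: a ∨ a = T ∨ T = T
b → (a ∨ a) = U → T = T  [min(1, 1−½+1)]
b → b = U → U = T
(b → (a ∨ a)) ↔ (b → b) = T ↔ T = T
a → ((b → (a ∨ a)) ↔ (b → b)) = T → T = T
In Kleene's strong three-valued logic K3: a ∨ a = T ∨ T = T
b → (a ∨ a) = U → T = T  [¬U ∨ T]
b → b = U → U = U
(b → (a ∨ a)) ↔ (b → b) = T ↔ U = U
a → ((b → (a ∨ a)) ↔ (b → b)) = T → U = U
They differ because Łukasiewicz three-valued logic Ł3 and Kleene's strong three-valued logic K3 treat U differently under implication.

T; U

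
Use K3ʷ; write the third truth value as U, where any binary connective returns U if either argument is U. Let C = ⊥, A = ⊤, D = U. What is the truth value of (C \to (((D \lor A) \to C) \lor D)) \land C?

U

D \lor A = U \lor ⊤ = U
(D \lor A) \to C = U \to ⊥ = U
((D \lor A) \to C) \lor D = U \lor U = U
C \to (((D \lor A) \to C) \lor D) = ⊥ \to U = U
(C \to (((D \lor A) \to C) \lor D)) \land C = U \land ⊥ = U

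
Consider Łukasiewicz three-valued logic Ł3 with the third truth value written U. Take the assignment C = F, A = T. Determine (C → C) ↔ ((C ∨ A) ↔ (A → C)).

F

C → C = F → F = T
C ∨ A = F ∨ T = T
A → C = T → F = F
(C ∨ A) ↔ (A → C) = T ↔ F = F
(C → C) ↔ ((C ∨ A) ↔ (A → C)) = T ↔ F = F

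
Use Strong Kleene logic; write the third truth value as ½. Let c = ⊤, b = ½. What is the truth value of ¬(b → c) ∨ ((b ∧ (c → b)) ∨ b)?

½

b → c = ½ → ⊤ = ⊤  [¬½ ∨ ⊤]
¬(b → c) = ¬⊤ = ⊥
c → b = ⊤ → ½ = ½
b ∧ (c → b) = ½ ∧ ½ = ½
(b ∧ (c → b)) ∨ b = ½ ∨ ½ = ½
¬(b → c) ∨ ((b ∧ (c → b)) ∨ b) = ⊥ ∨ ½ = ½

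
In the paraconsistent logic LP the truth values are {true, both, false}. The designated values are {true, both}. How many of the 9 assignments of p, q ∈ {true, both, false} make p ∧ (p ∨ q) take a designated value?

Of the 9 assignments, 6 give a value in {true, both}.

6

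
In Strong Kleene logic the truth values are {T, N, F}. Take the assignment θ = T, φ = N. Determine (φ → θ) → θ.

T

φ → θ = N → T = T
(φ → θ) → θ = T → T = T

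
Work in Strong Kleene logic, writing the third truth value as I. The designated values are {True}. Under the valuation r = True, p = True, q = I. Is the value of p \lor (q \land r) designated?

Yes

q \land r = I \land True = I
p \lor (q \land r) = True \lor I = True
True ∈ {True}.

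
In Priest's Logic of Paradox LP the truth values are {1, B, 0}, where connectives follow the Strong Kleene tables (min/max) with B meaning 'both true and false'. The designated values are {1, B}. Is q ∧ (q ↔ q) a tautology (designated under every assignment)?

No

Countermodel: q=0 gives 0, which is not designated.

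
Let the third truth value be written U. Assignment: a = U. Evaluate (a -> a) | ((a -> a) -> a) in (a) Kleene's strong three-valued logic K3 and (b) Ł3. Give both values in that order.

U; T

In Kleene's strong three-valued logic K3: a -> a = U -> U = U
a -> a = U -> U = U
(a -> a) -> a = U -> U = U
(a -> a) | ((a -> a) -> a) = U | U = U
In Ł3: a -> a = U -> U = T  [min(1, 1−½+½)]
a -> a = U -> U = T
(a -> a) -> a = T -> U = U
(a -> a) | ((a -> a) -> a) = T | U = T
They differ because Kleene's strong three-valued logic K3 and Ł3 treat U differently under implication.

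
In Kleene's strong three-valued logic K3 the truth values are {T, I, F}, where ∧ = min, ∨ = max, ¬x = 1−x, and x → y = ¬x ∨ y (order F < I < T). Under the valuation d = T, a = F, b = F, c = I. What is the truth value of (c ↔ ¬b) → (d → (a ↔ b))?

T

¬b = ¬F = T
c ↔ ¬b = I ↔ T = I
a ↔ b = F ↔ F = T
d → (a ↔ b) = T → T = T
(c ↔ ¬b) → (d → (a ↔ b)) = I → T = T  [¬I ∨ T]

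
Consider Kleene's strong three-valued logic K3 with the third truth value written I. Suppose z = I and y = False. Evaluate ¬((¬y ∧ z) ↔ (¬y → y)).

I

¬y = ¬False = True
¬y ∧ z = True ∧ I = I
¬y = ¬False = True
¬y → y = True → False = False
(¬y ∧ z) ↔ (¬y → y) = I ↔ False = I
¬((¬y ∧ z) ↔ (¬y → y)) = ¬I = I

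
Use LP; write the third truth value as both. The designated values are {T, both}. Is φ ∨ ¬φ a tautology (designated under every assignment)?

Yes

Every assignment of φ over {T, both, F} gives a value in {T, both}.
In particular, with φ=both: φ ∨ ¬φ = both.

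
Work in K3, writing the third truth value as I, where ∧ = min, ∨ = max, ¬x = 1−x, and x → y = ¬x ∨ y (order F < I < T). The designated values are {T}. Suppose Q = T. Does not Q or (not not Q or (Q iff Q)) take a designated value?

not Q = not T = F
not Q = not T = F
not not Q = not F = T
Q iff Q = T iff T = T
not not Q or (Q iff Q) = T or T = T
not Q or (not not Q or (Q iff Q)) = F or T = T
T ∈ {T}.

Yes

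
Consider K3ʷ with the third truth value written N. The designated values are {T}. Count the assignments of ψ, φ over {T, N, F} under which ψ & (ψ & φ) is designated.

Designated under: (ψ=T, φ=T).

1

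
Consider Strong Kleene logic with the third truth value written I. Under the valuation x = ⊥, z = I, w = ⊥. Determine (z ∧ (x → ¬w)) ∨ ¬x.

⊤

¬w = ¬⊥ = ⊤
x → ¬w = ⊥ → ⊤ = ⊤
z ∧ (x → ¬w) = I ∧ ⊤ = I
¬x = ¬⊥ = ⊤
(z ∧ (x → ¬w)) ∨ ¬x = I ∨ ⊤ = ⊤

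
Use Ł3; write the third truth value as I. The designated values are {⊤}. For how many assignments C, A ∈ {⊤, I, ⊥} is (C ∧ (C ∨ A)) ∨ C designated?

Designated under: (C=⊤, A=⊤); (C=⊤, A=I); (C=⊤, A=⊥).

3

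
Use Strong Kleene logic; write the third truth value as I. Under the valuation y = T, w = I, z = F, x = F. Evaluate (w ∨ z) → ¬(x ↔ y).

w ∨ z = I ∨ F = I
x ↔ y = F ↔ T = F
¬(x ↔ y) = ¬F = T
(w ∨ z) → ¬(x ↔ y) = I → T = T  [¬I ∨ T]

T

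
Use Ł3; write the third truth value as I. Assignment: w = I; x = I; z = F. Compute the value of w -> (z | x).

T

z | x = F | I = I
w -> (z | x) = I -> I = T  [min(1, 1−½+½)]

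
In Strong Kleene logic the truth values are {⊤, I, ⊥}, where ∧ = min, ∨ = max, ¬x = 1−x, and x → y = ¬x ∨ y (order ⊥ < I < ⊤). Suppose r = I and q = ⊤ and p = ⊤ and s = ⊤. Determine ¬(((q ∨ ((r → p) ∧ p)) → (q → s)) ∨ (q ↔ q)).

⊥

r → p = I → ⊤ = ⊤  [¬I ∨ ⊤]
(r → p) ∧ p = ⊤ ∧ ⊤ = ⊤
q ∨ ((r → p) ∧ p) = ⊤ ∨ ⊤ = ⊤
q → s = ⊤ → ⊤ = ⊤
(q ∨ ((r → p) ∧ p)) → (q → s) = ⊤ → ⊤ = ⊤
q ↔ q = ⊤ ↔ ⊤ = ⊤
((q ∨ ((r → p) ∧ p)) → (q → s)) ∨ (q ↔ q) = ⊤ ∨ ⊤ = ⊤
¬(((q ∨ ((r → p) ∧ p)) → (q → s)) ∨ (q ↔ q)) = ¬⊤ = ⊥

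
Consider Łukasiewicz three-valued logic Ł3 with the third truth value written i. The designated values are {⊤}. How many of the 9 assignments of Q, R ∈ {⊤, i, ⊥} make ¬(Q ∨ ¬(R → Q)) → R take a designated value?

Of the 9 assignments, 7 give a value in {⊤}.

7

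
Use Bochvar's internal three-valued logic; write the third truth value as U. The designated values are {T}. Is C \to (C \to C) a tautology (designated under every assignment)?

No

Countermodel: C=U gives U, which is not designated.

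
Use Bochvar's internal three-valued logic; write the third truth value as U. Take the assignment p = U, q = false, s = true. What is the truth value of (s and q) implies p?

U

s and q = true and false = false
(s and q) implies p = false implies U = U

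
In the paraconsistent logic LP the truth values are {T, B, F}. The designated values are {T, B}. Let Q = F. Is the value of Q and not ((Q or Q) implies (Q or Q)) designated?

No

Q or Q = F or F = F
Q or Q = F or F = F
(Q or Q) implies (Q or Q) = F implies F = T
not ((Q or Q) implies (Q or Q)) = not T = F
Q and not ((Q or Q) implies (Q or Q)) = F and F = F
F ∉ {T, B}.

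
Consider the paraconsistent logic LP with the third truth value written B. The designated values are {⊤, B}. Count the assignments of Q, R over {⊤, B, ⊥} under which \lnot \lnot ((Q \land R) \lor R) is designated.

Of the 9 assignments, 6 give a value in {⊤, B}.

6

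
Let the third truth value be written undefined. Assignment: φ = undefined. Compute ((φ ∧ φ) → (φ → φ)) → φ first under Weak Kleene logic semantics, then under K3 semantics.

In Weak Kleene logic: φ ∧ φ = undefined ∧ undefined = undefined
φ → φ = undefined → undefined = undefined  [any arg is the third value ⇒ result is the third value]
(φ ∧ φ) → (φ → φ) = undefined → undefined = undefined
((φ ∧ φ) → (φ → φ)) → φ = undefined → undefined = undefined
In K3: φ ∧ φ = undefined ∧ undefined = undefined
φ → φ = undefined → undefined = undefined
(φ ∧ φ) → (φ → φ) = undefined → undefined = undefined
((φ ∧ φ) → (φ → φ)) → φ = undefined → undefined = undefined

undefined; undefined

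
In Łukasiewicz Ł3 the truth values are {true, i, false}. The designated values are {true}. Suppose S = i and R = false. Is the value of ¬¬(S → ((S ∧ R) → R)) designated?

Yes

S ∧ R = i ∧ false = false
(S ∧ R) → R = false → false = true
S → ((S ∧ R) → R) = i → true = true  [min(1, 1−½+1)]
¬(S → ((S ∧ R) → R)) = ¬true = false
¬¬(S → ((S ∧ R) → R)) = ¬false = true
true ∈ {true}.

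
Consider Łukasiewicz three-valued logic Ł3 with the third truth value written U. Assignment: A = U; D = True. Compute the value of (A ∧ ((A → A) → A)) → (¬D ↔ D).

U

A → A = U → U = True  [min(1, 1−½+½)]
(A → A) → A = True → U = U
A ∧ ((A → A) → A) = U ∧ U = U
¬D = ¬True = False
¬D ↔ D = False ↔ True = False
(A ∧ ((A → A) → A)) → (¬D ↔ D) = U → False = U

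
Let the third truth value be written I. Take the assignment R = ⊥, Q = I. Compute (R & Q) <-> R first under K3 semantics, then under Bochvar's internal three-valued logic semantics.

In K3: R & Q = ⊥ & I = ⊥
(R & Q) <-> R = ⊥ <-> ⊥ = ⊤
In Bochvar's internal three-valued logic: R & Q = ⊥ & I = I
(R & Q) <-> R = I <-> ⊥ = I
They differ because K3 and Bochvar's internal three-valued logic treat I differently under the binary connectives.

⊤; I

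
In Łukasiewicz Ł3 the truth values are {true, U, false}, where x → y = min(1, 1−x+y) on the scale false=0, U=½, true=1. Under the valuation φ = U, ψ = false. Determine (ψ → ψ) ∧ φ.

U

ψ → ψ = false → false = true
(ψ → ψ) ∧ φ = true ∧ U = U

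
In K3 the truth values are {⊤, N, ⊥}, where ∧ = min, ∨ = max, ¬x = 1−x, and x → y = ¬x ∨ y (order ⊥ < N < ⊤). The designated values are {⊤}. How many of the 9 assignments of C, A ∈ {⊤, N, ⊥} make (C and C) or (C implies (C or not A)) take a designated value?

7

Of the 9 assignments, 7 give a value in {⊤}.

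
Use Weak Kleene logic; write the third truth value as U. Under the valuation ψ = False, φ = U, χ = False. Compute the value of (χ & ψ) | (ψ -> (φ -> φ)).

U

χ & ψ = False & False = False
φ -> φ = U -> U = U  [any arg is the third value ⇒ result is the third value]
ψ -> (φ -> φ) = False -> U = U
(χ & ψ) | (ψ -> (φ -> φ)) = False | U = U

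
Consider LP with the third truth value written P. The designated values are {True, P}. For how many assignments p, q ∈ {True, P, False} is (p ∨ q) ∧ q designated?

6

Of the 9 assignments, 6 give a value in {True, P}.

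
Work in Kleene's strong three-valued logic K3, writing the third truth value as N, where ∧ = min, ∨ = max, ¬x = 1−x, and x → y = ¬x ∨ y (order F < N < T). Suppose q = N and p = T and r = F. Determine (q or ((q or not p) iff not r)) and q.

not p = not T = F
q or not p = N or F = N
not r = not F = T
(q or not p) iff not r = N iff T = N
q or ((q or not p) iff not r) = N or N = N
(q or ((q or not p) iff not r)) and q = N and N = N

N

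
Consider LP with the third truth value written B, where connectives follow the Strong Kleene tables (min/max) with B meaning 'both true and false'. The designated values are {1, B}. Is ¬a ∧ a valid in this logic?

No

Countermodel: a=1 gives 0, which is not designated.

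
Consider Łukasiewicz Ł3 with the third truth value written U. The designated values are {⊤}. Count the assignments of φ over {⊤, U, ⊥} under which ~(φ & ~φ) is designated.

2

φ=⊤: ⊤ ✓
φ=U: U ·
φ=⊥: ⊤ ✓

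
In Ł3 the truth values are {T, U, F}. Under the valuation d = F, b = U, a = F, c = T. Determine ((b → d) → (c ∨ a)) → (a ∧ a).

b → d = U → F = U  [min(1, 1−½+0)]
c ∨ a = T ∨ F = T
(b → d) → (c ∨ a) = U → T = T
a ∧ a = F ∧ F = F
((b → d) → (c ∨ a)) → (a ∧ a) = T → F = F

F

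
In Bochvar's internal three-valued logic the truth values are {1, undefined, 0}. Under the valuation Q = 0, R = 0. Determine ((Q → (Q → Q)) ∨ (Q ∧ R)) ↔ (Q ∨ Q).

Q → Q = 0 → 0 = 1
Q → (Q → Q) = 0 → 1 = 1
Q ∧ R = 0 ∧ 0 = 0
(Q → (Q → Q)) ∨ (Q ∧ R) = 1 ∨ 0 = 1
Q ∨ Q = 0 ∨ 0 = 0
((Q → (Q → Q)) ∨ (Q ∧ R)) ↔ (Q ∨ Q) = 1 ↔ 0 = 0

0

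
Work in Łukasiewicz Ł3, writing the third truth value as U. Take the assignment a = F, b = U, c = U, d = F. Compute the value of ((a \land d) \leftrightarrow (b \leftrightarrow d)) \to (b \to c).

a \land d = F \land F = F
b \leftrightarrow d = U \leftrightarrow F = U  [1 − |½−0|]
(a \land d) \leftrightarrow (b \leftrightarrow d) = F \leftrightarrow U = U
b \to c = U \to U = T
((a \land d) \leftrightarrow (b \leftrightarrow d)) \to (b \to c) = U \to T = T

T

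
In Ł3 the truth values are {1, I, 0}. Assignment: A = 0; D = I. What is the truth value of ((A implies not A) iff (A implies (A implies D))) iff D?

not A = not 0 = 1
A implies not A = 0 implies 1 = 1
A implies D = 0 implies I = 1  [min(1, 1−0+½)]
A implies (A implies D) = 0 implies 1 = 1
(A implies not A) iff (A implies (A implies D)) = 1 iff 1 = 1
((A implies not A) iff (A implies (A implies D))) iff D = 1 iff I = I

I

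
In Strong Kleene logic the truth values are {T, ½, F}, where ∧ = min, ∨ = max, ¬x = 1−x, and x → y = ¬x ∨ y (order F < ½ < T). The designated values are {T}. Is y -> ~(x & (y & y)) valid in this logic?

Countermodel: y=T, x=T gives F, which is not designated.

No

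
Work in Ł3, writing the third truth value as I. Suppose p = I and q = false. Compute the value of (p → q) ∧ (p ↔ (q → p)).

p → q = I → false = I  [min(1, 1−½+0)]
q → p = false → I = true
p ↔ (q → p) = I ↔ true = I
(p → q) ∧ (p ↔ (q → p)) = I ∧ I = I

I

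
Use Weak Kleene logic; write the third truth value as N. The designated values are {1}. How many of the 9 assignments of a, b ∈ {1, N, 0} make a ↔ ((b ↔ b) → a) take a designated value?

4

Designated under: (a=1, b=1); (a=1, b=0); (a=0, b=1); (a=0, b=0).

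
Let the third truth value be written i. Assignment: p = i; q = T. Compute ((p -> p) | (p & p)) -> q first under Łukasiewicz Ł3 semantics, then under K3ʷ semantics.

In Łukasiewicz Ł3: p -> p = i -> i = T  [min(1, 1−½+½)]
p & p = i & i = i
(p -> p) | (p & p) = T | i = T
((p -> p) | (p & p)) -> q = T -> T = T
In K3ʷ: p -> p = i -> i = i
p & p = i & i = i
(p -> p) | (p & p) = i | i = i
((p -> p) | (p & p)) -> q = i -> T = i
They differ because Łukasiewicz Ł3 and K3ʷ treat i differently under the binary connectives.

T; i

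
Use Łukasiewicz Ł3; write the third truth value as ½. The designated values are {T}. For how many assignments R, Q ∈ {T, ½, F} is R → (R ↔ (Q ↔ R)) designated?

Of the 9 assignments, 7 give a value in {T}.

7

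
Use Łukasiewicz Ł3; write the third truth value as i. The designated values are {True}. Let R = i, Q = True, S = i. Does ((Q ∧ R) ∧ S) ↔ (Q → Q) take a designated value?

Q ∧ R = True ∧ i = i
(Q ∧ R) ∧ S = i ∧ i = i
Q → Q = True → True = True
((Q ∧ R) ∧ S) ↔ (Q → Q) = i ↔ True = i
i ∉ {True}.

No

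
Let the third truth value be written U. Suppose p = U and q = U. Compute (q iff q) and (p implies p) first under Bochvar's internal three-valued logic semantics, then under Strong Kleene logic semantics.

U; U

In Bochvar's internal three-valued logic: q iff q = U iff U = U
p implies p = U implies U = U
(q iff q) and (p implies p) = U and U = U
In Strong Kleene logic: q iff q = U iff U = U
p implies p = U implies U = U  [not U or U]
(q iff q) and (p implies p) = U and U = U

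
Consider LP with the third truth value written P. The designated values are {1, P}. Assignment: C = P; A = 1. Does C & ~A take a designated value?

No

~A = ~1 = 0
C & ~A = P & 0 = 0
0 ∉ {1, P}.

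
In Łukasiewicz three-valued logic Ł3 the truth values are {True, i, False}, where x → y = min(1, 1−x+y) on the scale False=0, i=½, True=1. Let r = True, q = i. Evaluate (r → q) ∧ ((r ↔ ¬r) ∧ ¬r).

False

r → q = True → i = i  [min(1, 1−1+½)]
¬r = ¬True = False
r ↔ ¬r = True ↔ False = False
¬r = ¬True = False
(r ↔ ¬r) ∧ ¬r = False ∧ False = False
(r → q) ∧ ((r ↔ ¬r) ∧ ¬r) = i ∧ False = False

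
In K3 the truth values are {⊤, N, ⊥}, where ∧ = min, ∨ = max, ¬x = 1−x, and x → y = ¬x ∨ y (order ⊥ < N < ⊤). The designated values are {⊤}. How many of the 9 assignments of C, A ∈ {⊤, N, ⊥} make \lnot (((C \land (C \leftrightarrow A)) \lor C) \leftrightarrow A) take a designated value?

Designated under: (C=⊤, A=⊥); (C=⊥, A=⊤).

2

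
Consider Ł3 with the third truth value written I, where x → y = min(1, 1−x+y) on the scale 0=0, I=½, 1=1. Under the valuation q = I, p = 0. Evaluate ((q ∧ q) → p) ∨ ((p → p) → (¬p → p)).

q ∧ q = I ∧ I = I
(q ∧ q) → p = I → 0 = I
p → p = 0 → 0 = 1
¬p = ¬0 = 1
¬p → p = 1 → 0 = 0
(p → p) → (¬p → p) = 1 → 0 = 0
((q ∧ q) → p) ∨ ((p → p) → (¬p → p)) = I ∨ 0 = I

I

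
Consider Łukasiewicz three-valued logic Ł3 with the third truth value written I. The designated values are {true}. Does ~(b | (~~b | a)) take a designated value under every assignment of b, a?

No

Countermodel: b=true, a=true gives false, which is not designated.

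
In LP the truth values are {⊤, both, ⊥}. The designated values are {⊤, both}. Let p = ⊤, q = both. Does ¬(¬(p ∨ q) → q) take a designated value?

p ∨ q = ⊤ ∨ both = ⊤
¬(p ∨ q) = ¬⊤ = ⊥
¬(p ∨ q) → q = ⊥ → both = ⊤  [¬⊥ ∨ both]
¬(¬(p ∨ q) → q) = ¬⊤ = ⊥
⊥ ∉ {⊤, both}.

No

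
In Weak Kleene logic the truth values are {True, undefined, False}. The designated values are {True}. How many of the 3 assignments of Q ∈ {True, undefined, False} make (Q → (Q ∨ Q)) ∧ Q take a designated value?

1

Q=True: True ✓
Q=undefined: undefined ·
Q=False: False ·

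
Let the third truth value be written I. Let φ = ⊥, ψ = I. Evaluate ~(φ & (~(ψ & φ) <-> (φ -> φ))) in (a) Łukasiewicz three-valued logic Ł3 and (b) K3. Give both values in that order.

In Łukasiewicz three-valued logic Ł3: ψ & φ = I & ⊥ = ⊥
~(ψ & φ) = ~⊥ = ⊤
φ -> φ = ⊥ -> ⊥ = ⊤
~(ψ & φ) <-> (φ -> φ) = ⊤ <-> ⊤ = ⊤
φ & (~(ψ & φ) <-> (φ -> φ)) = ⊥ & ⊤ = ⊥
~(φ & (~(ψ & φ) <-> (φ -> φ))) = ~⊥ = ⊤
In K3: ψ & φ = I & ⊥ = ⊥
~(ψ & φ) = ~⊥ = ⊤
φ -> φ = ⊥ -> ⊥ = ⊤
~(ψ & φ) <-> (φ -> φ) = ⊤ <-> ⊤ = ⊤
φ & (~(ψ & φ) <-> (φ -> φ)) = ⊥ & ⊤ = ⊥
~(φ & (~(ψ & φ) <-> (φ -> φ))) = ~⊥ = ⊤

⊤; ⊤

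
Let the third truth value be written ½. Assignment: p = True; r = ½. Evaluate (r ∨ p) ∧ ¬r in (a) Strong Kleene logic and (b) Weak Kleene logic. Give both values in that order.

In Strong Kleene logic: r ∨ p = ½ ∨ True = True
¬r = ¬½ = ½
(r ∨ p) ∧ ¬r = True ∧ ½ = ½
In Weak Kleene logic: r ∨ p = ½ ∨ True = ½
¬r = ¬½ = ½
(r ∨ p) ∧ ¬r = ½ ∧ ½ = ½

½; ½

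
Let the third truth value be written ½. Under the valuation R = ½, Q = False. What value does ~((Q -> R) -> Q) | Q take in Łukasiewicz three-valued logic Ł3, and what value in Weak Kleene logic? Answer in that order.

In Łukasiewicz three-valued logic Ł3: Q -> R = False -> ½ = True
(Q -> R) -> Q = True -> False = False
~((Q -> R) -> Q) = ~False = True
~((Q -> R) -> Q) | Q = True | False = True
In Weak Kleene logic: Q -> R = False -> ½ = ½  [any arg is the third value ⇒ result is the third value]
(Q -> R) -> Q = ½ -> False = ½
~((Q -> R) -> Q) = ~½ = ½
~((Q -> R) -> Q) | Q = ½ | False = ½
They differ because Łukasiewicz three-valued logic Ł3 and Weak Kleene logic treat ½ differently under the binary connectives.

True; ½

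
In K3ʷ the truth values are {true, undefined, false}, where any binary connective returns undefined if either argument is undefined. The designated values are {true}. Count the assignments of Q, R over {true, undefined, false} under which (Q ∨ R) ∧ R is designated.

2

Designated under: (Q=true, R=true); (Q=false, R=true).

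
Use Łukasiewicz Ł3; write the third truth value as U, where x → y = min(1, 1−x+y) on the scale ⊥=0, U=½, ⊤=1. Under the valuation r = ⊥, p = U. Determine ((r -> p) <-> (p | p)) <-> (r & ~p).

U

r -> p = ⊥ -> U = ⊤  [min(1, 1−0+½)]
p | p = U | U = U
(r -> p) <-> (p | p) = ⊤ <-> U = U
~p = ~U = U
r & ~p = ⊥ & U = ⊥
((r -> p) <-> (p | p)) <-> (r & ~p) = U <-> ⊥ = U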